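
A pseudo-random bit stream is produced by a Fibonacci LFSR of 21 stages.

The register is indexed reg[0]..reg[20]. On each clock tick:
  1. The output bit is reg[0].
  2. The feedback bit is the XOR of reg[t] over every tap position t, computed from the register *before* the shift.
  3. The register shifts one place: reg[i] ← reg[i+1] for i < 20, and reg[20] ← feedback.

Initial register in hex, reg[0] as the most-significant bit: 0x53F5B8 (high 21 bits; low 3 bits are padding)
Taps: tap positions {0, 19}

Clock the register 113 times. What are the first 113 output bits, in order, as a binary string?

01010011111101011011110111100110001001001101100101101011110100100101110001001101111010001101011110001100010100100

step | reg (before) | out | fb
   0 | 010100111111010110111 | 0 | 1
   1 | 101001111110101101111 | 1 | 0
   2 | 010011111101011011110 | 0 | 1
   3 | 100111111010110111101 | 1 | 1
   4 | 001111110101101111011 | 0 | 1
   5 | 011111101011011110111 | 0 | 1
   6 | 111111010110111101111 | 1 | 0
   7 | 111110101101111011110 | 1 | 0
   8 | 111101011011110111100 | 1 | 1
   9 | 111010110111101111001 | 1 | 1
  10 | 110101101111011110011 | 1 | 0
  11 | 101011011110111100110 | 1 | 0
  12 | 010110111101111001100 | 0 | 0
  13 | 101101111011110011000 | 1 | 1
  14 | 011011110111100110001 | 0 | 0
  15 | 110111101111001100010 | 1 | 0
  16 | 101111011110011000100 | 1 | 1
  17 | 011110111100110001001 | 0 | 0
  18 | 111101111001100010010 | 1 | 0
  19 | 111011110011000100100 | 1 | 1
  20 | 110111100110001001001 | 1 | 1
  21 | 101111001100010010011 | 1 | 0
  22 | 011110011000100100110 | 0 | 1
  23 | 111100110001001001101 | 1 | 1
  24 | 111001100010010011011 | 1 | 0
  25 | 110011000100100110110 | 1 | 0
  26 | 100110001001001101100 | 1 | 1
  27 | 001100010010011011001 | 0 | 0
  28 | 011000100100110110010 | 0 | 1
  29 | 110001001001101100101 | 1 | 1
  30 | 100010010011011001011 | 1 | 0
  31 | 000100100110110010110 | 0 | 1
  32 | 001001001101100101101 | 0 | 0
  33 | 010010011011001011010 | 0 | 1
  34 | 100100110110010110101 | 1 | 1
  35 | 001001101100101101011 | 0 | 1
  36 | 010011011001011010111 | 0 | 1
  37 | 100110110010110101111 | 1 | 0
  38 | 001101100101101011110 | 0 | 1
  39 | 011011001011010111101 | 0 | 0
  40 | 110110010110101111010 | 1 | 0
  41 | 101100101101011110100 | 1 | 1
  42 | 011001011010111101001 | 0 | 0
  43 | 110010110101111010010 | 1 | 0
  44 | 100101101011110100100 | 1 | 1
  45 | 001011010111101001001 | 0 | 0
  46 | 010110101111010010010 | 0 | 1
  47 | 101101011110100100101 | 1 | 1
  48 | 011010111101001001011 | 0 | 1
  49 | 110101111010010010111 | 1 | 0
  50 | 101011110100100101110 | 1 | 0
  51 | 010111101001001011100 | 0 | 0
  52 | 101111010010010111000 | 1 | 1
  53 | 011110100100101110001 | 0 | 0
  54 | 111101001001011100010 | 1 | 0
  55 | 111010010010111000100 | 1 | 1
  56 | 110100100101110001001 | 1 | 1
  57 | 101001001011100010011 | 1 | 0
  58 | 010010010111000100110 | 0 | 1
  59 | 100100101110001001101 | 1 | 1
  60 | 001001011100010011011 | 0 | 1
  61 | 010010111000100110111 | 0 | 1
  62 | 100101110001001101111 | 1 | 0
  63 | 001011100010011011110 | 0 | 1
  64 | 010111000100110111101 | 0 | 0
  65 | 101110001001101111010 | 1 | 0
  66 | 011100010011011110100 | 0 | 0
  67 | 111000100110111101000 | 1 | 1
  68 | 110001001101111010001 | 1 | 1
  69 | 100010011011110100011 | 1 | 0
  70 | 000100110111101000110 | 0 | 1
  71 | 001001101111010001101 | 0 | 0
  72 | 010011011110100011010 | 0 | 1
  73 | 100110111101000110101 | 1 | 1
  74 | 001101111010001101011 | 0 | 1
  75 | 011011110100011010111 | 0 | 1
  76 | 110111101000110101111 | 1 | 0
  77 | 101111010001101011110 | 1 | 0
  78 | 011110100011010111100 | 0 | 0
  79 | 111101000110101111000 | 1 | 1
  80 | 111010001101011110001 | 1 | 1
  81 | 110100011010111100011 | 1 | 0
  82 | 101000110101111000110 | 1 | 0
  83 | 010001101011110001100 | 0 | 0
  84 | 100011010111100011000 | 1 | 1
  85 | 000110101111000110001 | 0 | 0
  86 | 001101011110001100010 | 0 | 1
  87 | 011010111100011000101 | 0 | 0
  88 | 110101111000110001010 | 1 | 0
  89 | 101011110001100010100 | 1 | 1
  90 | 010111100011000101001 | 0 | 0
  91 | 101111000110001010010 | 1 | 0
  92 | 011110001100010100100 | 0 | 0
  93 | 111100011000101001000 | 1 | 1
  94 | 111000110001010010001 | 1 | 1
  95 | 110001100010100100011 | 1 | 0
  96 | 100011000101001000110 | 1 | 0
  97 | 000110001010010001100 | 0 | 0
  98 | 001100010100100011000 | 0 | 0
  99 | 011000101001000110000 | 0 | 0
 100 | 110001010010001100000 | 1 | 1
 101 | 100010100100011000001 | 1 | 1
 102 | 000101001000110000011 | 0 | 1
 103 | 001010010001100000111 | 0 | 1
 104 | 010100100011000001111 | 0 | 1
 105 | 101001000110000011111 | 1 | 0
 106 | 010010001100000111110 | 0 | 1
 107 | 100100011000001111101 | 1 | 1
 108 | 001000110000011111011 | 0 | 1
 109 | 010001100000111110111 | 0 | 1
 110 | 100011000001111101111 | 1 | 0
 111 | 000110000011111011110 | 0 | 1
 112 | 001100000111110111101 | 0 | 0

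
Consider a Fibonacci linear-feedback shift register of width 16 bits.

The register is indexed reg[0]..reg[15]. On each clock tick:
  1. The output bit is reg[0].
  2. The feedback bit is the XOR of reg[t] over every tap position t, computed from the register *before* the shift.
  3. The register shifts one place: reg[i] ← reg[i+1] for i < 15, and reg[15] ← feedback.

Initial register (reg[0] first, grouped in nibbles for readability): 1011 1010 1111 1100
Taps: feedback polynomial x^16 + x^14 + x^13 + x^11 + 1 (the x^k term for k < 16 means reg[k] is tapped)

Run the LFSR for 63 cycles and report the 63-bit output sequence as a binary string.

101110101111110011111101110111100101000100111111101101111001010

k : reg_k → out_k, fb_k
0: 1011101011111100 → 1, fb=1
1: 0111010111111001 → 0, fb=1
2: 1110101111110011 → 1, fb=1
3: 1101011111100111 → 1, fb=1
4: 1010111111001111 → 1, fb=1
5: 0101111110011111 → 0, fb=1
6: 1011111100111111 → 1, fb=0
7: 0111111001111110 → 0, fb=1
8: 1111110011111101 → 1, fb=1
9: 1111100111111011 → 1, fb=1
10: 1111001111110111 → 1, fb=0
11: 1110011111101110 → 1, fb=1
12: 1100111111011101 → 1, fb=1
13: 1001111110111011 → 1, fb=1
14: 0011111101110111 → 0, fb=1
15: 0111111011101111 → 0, fb=0
16: 1111110111011110 → 1, fb=0
17: 1111101110111100 → 1, fb=1
18: 1111011101111001 → 1, fb=0
19: 1110111011110010 → 1, fb=1
20: 1101110111100101 → 1, fb=0
21: 1011101111001010 → 1, fb=0
22: 0111011110010100 → 0, fb=0
23: 1110111100101000 → 1, fb=1
24: 1101111001010001 → 1, fb=0
25: 1011110010100010 → 1, fb=0
26: 0111100101000100 → 0, fb=1
27: 1111001010001001 → 1, fb=1
28: 1110010100010011 → 1, fb=1
29: 1100101000100111 → 1, fb=1
30: 1001010001001111 → 1, fb=1
31: 0010100010011111 → 0, fb=1
32: 0101000100111111 → 0, fb=1
33: 1010001001111111 → 1, fb=0
34: 0100010011111110 → 0, fb=1
35: 1000100111111101 → 1, fb=1
36: 0001001111111011 → 0, fb=0
37: 0010011111110110 → 0, fb=1
38: 0100111111101101 → 0, fb=1
39: 1001111111011011 → 1, fb=1
40: 0011111110110111 → 0, fb=1
41: 0111111101101111 → 0, fb=0
42: 1111111011011110 → 1, fb=0
43: 1111110110111100 → 1, fb=1
44: 1111101101111001 → 1, fb=0
45: 1111011011110010 → 1, fb=1
46: 1110110111100101 → 1, fb=0
47: 1101101111001010 → 1, fb=0
48: 1011011110010100 → 1, fb=1
49: 0110111100101001 → 0, fb=0
50: 1101111001010010 → 1, fb=1
51: 1011110010100101 → 1, fb=0
52: 0111100101001010 → 0, fb=1
53: 1111001010010101 → 1, fb=1
54: 1110010100101011 → 1, fb=0
55: 1100101001010110 → 1, fb=0
56: 1001010010101100 → 1, fb=0
57: 0010100101011000 → 0, fb=1
58: 0101001010110001 → 0, fb=1
59: 1010010101100011 → 1, fb=0
60: 0100101011000110 → 0, fb=0
61: 1001010110001100 → 1, fb=0
62: 0010101100011000 → 0, fb=1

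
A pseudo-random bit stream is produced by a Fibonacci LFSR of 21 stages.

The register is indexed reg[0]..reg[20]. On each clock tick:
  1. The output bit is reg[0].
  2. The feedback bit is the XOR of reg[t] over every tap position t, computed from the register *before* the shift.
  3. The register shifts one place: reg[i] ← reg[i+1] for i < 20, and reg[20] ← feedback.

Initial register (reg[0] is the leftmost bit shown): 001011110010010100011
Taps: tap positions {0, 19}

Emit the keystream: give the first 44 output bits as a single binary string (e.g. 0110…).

00101111001001010001111011001011110111110011

tick  register→output (feedback)
  0  001011110010010100011→0 (1)
  1  010111100100101000111→0 (1)
  2  101111001001010001111→1 (0)
  3  011110010010100011110→0 (1)
  4  111100100101000111101→1 (1)
  5  111001001010001111011→1 (0)
  6  110010010100011110110→1 (0)
  7  100100101000111101100→1 (1)
  8  001001010001111011001→0 (0)
  9  010010100011110110010→0 (1)
 10  100101000111101100101→1 (1)
 11  001010001111011001011→0 (1)
 12  010100011110110010111→0 (1)
 13  101000111101100101111→1 (0)
 14  010001111011001011110→0 (1)
 15  100011110110010111101→1 (1)
 16  000111101100101111011→0 (1)
 17  001111011001011110111→0 (1)
 18  011110110010111101111→0 (1)
 19  111101100101111011111→1 (0)
 20  111011001011110111110→1 (0)
 21  110110010111101111100→1 (1)
 22  101100101111011111001→1 (1)
 23  011001011110111110011→0 (1)
 24  110010111101111100111→1 (0)
 25  100101111011111001110→1 (0)
 26  001011110111110011100→0 (0)
 27  010111101111100111000→0 (0)
 28  101111011111001110000→1 (1)
 29  011110111110011100001→0 (0)
 30  111101111100111000010→1 (0)
 31  111011111001110000100→1 (1)
 32  110111110011100001001→1 (1)
 33  101111100111000010011→1 (0)
 34  011111001110000100110→0 (1)
 35  111110011100001001101→1 (1)
 36  111100111000010011011→1 (0)
 37  111001110000100110110→1 (0)
 38  110011100001001101100→1 (1)
 39  100111000010011011001→1 (1)
 40  001110000100110110011→0 (1)
 41  011100001001101100111→0 (1)
 42  111000010011011001111→1 (0)
 43  110000100110110011110→1 (0)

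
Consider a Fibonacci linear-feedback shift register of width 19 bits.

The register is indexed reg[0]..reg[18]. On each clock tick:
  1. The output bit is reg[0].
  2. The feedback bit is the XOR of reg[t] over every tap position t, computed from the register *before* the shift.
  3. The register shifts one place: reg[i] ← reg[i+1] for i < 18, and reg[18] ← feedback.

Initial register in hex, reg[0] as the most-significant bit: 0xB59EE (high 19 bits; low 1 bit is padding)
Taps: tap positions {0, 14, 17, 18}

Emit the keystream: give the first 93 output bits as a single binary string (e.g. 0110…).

101101011001111011101100101010001100111111100011011011100000101101000100100001110001101100001

tick  register→output (feedback)
  0  1011010110011110111→1 (0)
  1  0110101100111101110→0 (1)
  2  1101011001111011101→1 (1)
  3  1010110011110111011→1 (0)
  4  0101100111101110110→0 (0)
  5  1011001111011101100→1 (1)
  6  0110011110111011001→0 (0)
  7  1100111101110110010→1 (1)
  8  1001111011101100101→1 (0)
  9  0011110111011001010→0 (1)
 10  0111101110110010101→0 (0)
 11  1111011101100101010→1 (0)
 12  1110111011001010100→1 (0)
 13  1101110110010101000→1 (1)
 14  1011101100101010001→1 (1)
 15  0111011001010100011→0 (0)
 16  1110110010101000110→1 (0)
 17  1101100101010001100→1 (1)
 18  1011001010100011001→1 (1)
 19  0110010101000110011→0 (1)
 20  1100101010001100111→1 (1)
 21  1001010100011001111→1 (1)
 22  0010101000110011111→0 (1)
 23  0101010001100111111→0 (1)
 24  1010100011001111111→1 (0)
 25  0101000110011111110→0 (0)
 26  1010001100111111100→1 (0)
 27  0100011001111111000→0 (1)
 28  1000110011111110001→1 (1)
 29  0001100111111100011→0 (0)
 30  0011001111111000110→0 (1)
 31  0110011111110001101→0 (1)
 32  1100111111100011011→1 (0)
 33  1001111111000110110→1 (1)
 34  0011111110001101101→0 (1)
 35  0111111100011011011→0 (1)
 36  1111111000110110111→1 (0)
 37  1111110001101101110→1 (0)
 38  1111100011011011100→1 (0)
 39  1111000110110111000→1 (0)
 40  1110001101101110000→1 (0)
 41  1100011011011100000→1 (1)
 42  1000110110111000001→1 (0)
 43  0001101101110000010→0 (1)
 44  0011011011100000101→0 (1)
 45  0110110111000001011→0 (0)
 46  1101101110000010110→1 (1)
 47  1011011100000101101→1 (0)
 48  0110111000001011010→0 (0)
 49  1101110000010110100→1 (0)
 50  1011100000101101000→1 (1)
 51  0111000001011010001→0 (0)
 52  1110000010110100010→1 (0)
 53  1100000101101000100→1 (1)
 54  1000001011010001001→1 (0)
 55  0000010110100010010→0 (0)
 56  0000101101000100100→0 (0)
 57  0001011010001001000→0 (0)
 58  0010110100010010000→0 (1)
 59  0101101000100100001→0 (1)
 60  1011010001001000011→1 (1)
 61  0110100010010000111→0 (0)
 62  1101000100100001110→1 (0)
 63  1010001001000011100→1 (0)
 64  0100010010000111000→0 (1)
 65  1000100100001110001→1 (1)
 66  0001001000011100011→0 (0)
 67  0010010000111000110→0 (1)
 68  0100100001110001101→0 (1)
 69  1001000011100011011→1 (0)
 70  0010000111000110110→0 (0)
 71  0100001110001101100→0 (0)
 72  1000011100011011000→1 (0)
 73  0000111000110110000→0 (1)
 74  0001110001101100001→0 (1)
 75  0011100011011000011→0 (0)
 76  0111000110110000110→0 (1)
 77  1110001101100001101→1 (0)
 78  1100011011000011010→1 (1)
 79  1000110110000110101→1 (1)
 80  0001101100001101011→0 (0)
 81  0011011000011010110→0 (0)
 82  0110110000110101100→0 (0)
 83  1101100001101011000→1 (0)
 84  1011000011010110000→1 (0)
 85  0110000110101100000→0 (0)
 86  1100001101011000000→1 (1)
 87  1000011010110000001→1 (0)
 88  0000110101100000010→0 (1)
 89  0001101011000000101→0 (1)
 90  0011010110000001011→0 (0)
 91  0110101100000010110→0 (0)
 92  1101011000000101100→1 (1)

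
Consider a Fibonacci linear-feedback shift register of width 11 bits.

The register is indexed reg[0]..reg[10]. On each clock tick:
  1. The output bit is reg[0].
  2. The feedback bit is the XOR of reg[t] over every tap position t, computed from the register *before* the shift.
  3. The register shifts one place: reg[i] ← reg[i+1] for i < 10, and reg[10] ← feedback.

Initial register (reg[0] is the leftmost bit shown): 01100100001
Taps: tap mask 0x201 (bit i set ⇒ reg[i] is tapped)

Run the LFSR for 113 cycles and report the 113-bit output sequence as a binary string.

01100100001001011111101000110011101011010011101101111001001001101000010110111111011011001101101101001001001000010

k : reg_k → out_k, fb_k
0: 01100100001 → 0, fb=0
1: 11001000010 → 1, fb=0
2: 10010000100 → 1, fb=1
3: 00100001001 → 0, fb=0
4: 01000010010 → 0, fb=1
5: 10000100101 → 1, fb=1
6: 00001001011 → 0, fb=1
7: 00010010111 → 0, fb=1
8: 00100101111 → 0, fb=1
9: 01001011111 → 0, fb=1
10: 10010111111 → 1, fb=0
11: 00101111110 → 0, fb=1
12: 01011111101 → 0, fb=0
13: 10111111010 → 1, fb=0
14: 01111110100 → 0, fb=0
15: 11111101000 → 1, fb=1
16: 11111010001 → 1, fb=1
17: 11110100011 → 1, fb=0
18: 11101000110 → 1, fb=0
19: 11010001100 → 1, fb=1
20: 10100011001 → 1, fb=1
21: 01000110011 → 0, fb=1
22: 10001100111 → 1, fb=0
23: 00011001110 → 0, fb=1
24: 00110011101 → 0, fb=0
25: 01100111010 → 0, fb=1
26: 11001110101 → 1, fb=1
27: 10011101011 → 1, fb=0
28: 00111010110 → 0, fb=1
29: 01110101101 → 0, fb=0
30: 11101011010 → 1, fb=0
31: 11010110100 → 1, fb=1
32: 10101101001 → 1, fb=1
33: 01011010011 → 0, fb=1
34: 10110100111 → 1, fb=0
35: 01101001110 → 0, fb=1
36: 11010011101 → 1, fb=1
37: 10100111011 → 1, fb=0
38: 01001110110 → 0, fb=1
39: 10011101101 → 1, fb=1
40: 00111011011 → 0, fb=1
41: 01110110111 → 0, fb=1
42: 11101101111 → 1, fb=0
43: 11011011110 → 1, fb=0
44: 10110111100 → 1, fb=1
45: 01101111001 → 0, fb=0
46: 11011110010 → 1, fb=0
47: 10111100100 → 1, fb=1
48: 01111001001 → 0, fb=0
49: 11110010010 → 1, fb=0
50: 11100100100 → 1, fb=1
51: 11001001001 → 1, fb=1
52: 10010010011 → 1, fb=0
53: 00100100110 → 0, fb=1
54: 01001001101 → 0, fb=0
55: 10010011010 → 1, fb=0
56: 00100110100 → 0, fb=0
57: 01001101000 → 0, fb=0
58: 10011010000 → 1, fb=1
59: 00110100001 → 0, fb=0
60: 01101000010 → 0, fb=1
61: 11010000101 → 1, fb=1
62: 10100001011 → 1, fb=0
63: 01000010110 → 0, fb=1
64: 10000101101 → 1, fb=1
65: 00001011011 → 0, fb=1
66: 00010110111 → 0, fb=1
67: 00101101111 → 0, fb=1
68: 01011011111 → 0, fb=1
69: 10110111111 → 1, fb=0
70: 01101111110 → 0, fb=1
71: 11011111101 → 1, fb=1
72: 10111111011 → 1, fb=0
73: 01111110110 → 0, fb=1
74: 11111101101 → 1, fb=1
75: 11111011011 → 1, fb=0
76: 11110110110 → 1, fb=0
77: 11101101100 → 1, fb=1
78: 11011011001 → 1, fb=1
79: 10110110011 → 1, fb=0
80: 01101100110 → 0, fb=1
81: 11011001101 → 1, fb=1
82: 10110011011 → 1, fb=0
83: 01100110110 → 0, fb=1
84: 11001101101 → 1, fb=1
85: 10011011011 → 1, fb=0
86: 00110110110 → 0, fb=1
87: 01101101101 → 0, fb=0
88: 11011011010 → 1, fb=0
89: 10110110100 → 1, fb=1
90: 01101101001 → 0, fb=0
91: 11011010010 → 1, fb=0
92: 10110100100 → 1, fb=1
93: 01101001001 → 0, fb=0
94: 11010010010 → 1, fb=0
95: 10100100100 → 1, fb=1
96: 01001001001 → 0, fb=0
97: 10010010010 → 1, fb=0
98: 00100100100 → 0, fb=0
99: 01001001000 → 0, fb=0
100: 10010010000 → 1, fb=1
101: 00100100001 → 0, fb=0
102: 01001000010 → 0, fb=1
103: 10010000101 → 1, fb=1
104: 00100001011 → 0, fb=1
105: 01000010111 → 0, fb=1
106: 10000101111 → 1, fb=0
107: 00001011110 → 0, fb=1
108: 00010111101 → 0, fb=0
109: 00101111010 → 0, fb=1
110: 01011110101 → 0, fb=0
111: 10111101010 → 1, fb=0
112: 01111010100 → 0, fb=0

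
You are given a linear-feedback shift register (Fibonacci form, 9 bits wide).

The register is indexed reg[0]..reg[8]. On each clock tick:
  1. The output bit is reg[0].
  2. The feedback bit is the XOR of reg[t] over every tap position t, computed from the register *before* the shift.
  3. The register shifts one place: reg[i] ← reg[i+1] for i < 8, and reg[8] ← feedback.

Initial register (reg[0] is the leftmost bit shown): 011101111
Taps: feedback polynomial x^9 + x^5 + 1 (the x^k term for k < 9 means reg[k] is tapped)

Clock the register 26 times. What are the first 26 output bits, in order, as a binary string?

step | reg (before) | out | fb
   0 | 011101111 | 0 | 1
   1 | 111011111 | 1 | 0
   2 | 110111110 | 1 | 0
   3 | 101111100 | 1 | 0
   4 | 011111000 | 0 | 1
   5 | 111110001 | 1 | 1
   6 | 111100011 | 1 | 1
   7 | 111000111 | 1 | 1
   8 | 110001111 | 1 | 0
   9 | 100011110 | 1 | 0
  10 | 000111100 | 0 | 1
  11 | 001111001 | 0 | 1
  12 | 011110011 | 0 | 0
  13 | 111100110 | 1 | 1
  14 | 111001101 | 1 | 0
  15 | 110011010 | 1 | 0
  16 | 100110100 | 1 | 1
  17 | 001101001 | 0 | 1
  18 | 011010011 | 0 | 0
  19 | 110100110 | 1 | 1
  20 | 101001101 | 1 | 0
  21 | 010011010 | 0 | 1
  22 | 100110101 | 1 | 1
  23 | 001101011 | 0 | 1
  24 | 011010111 | 0 | 0
  25 | 110101110 | 1 | 0

01110111110001111001101001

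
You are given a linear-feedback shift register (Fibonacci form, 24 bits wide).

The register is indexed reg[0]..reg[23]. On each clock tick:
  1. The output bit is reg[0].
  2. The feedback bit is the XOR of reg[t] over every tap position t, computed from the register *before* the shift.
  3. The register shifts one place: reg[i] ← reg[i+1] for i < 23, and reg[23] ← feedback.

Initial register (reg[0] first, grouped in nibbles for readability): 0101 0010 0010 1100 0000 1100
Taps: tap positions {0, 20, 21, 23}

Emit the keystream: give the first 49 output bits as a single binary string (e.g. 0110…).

0101001000101100000011000001111111001110001100011

step | reg (before) | out | fb
   0 | 010100100010110000001100 | 0 | 0
   1 | 101001000101100000011000 | 1 | 0
   2 | 010010001011000000110000 | 0 | 0
   3 | 100100010110000001100000 | 1 | 1
   4 | 001000101100000011000001 | 0 | 1
   5 | 010001011000000110000011 | 0 | 1
   6 | 100010110000001100000111 | 1 | 1
   7 | 000101100000011000001111 | 0 | 1
   8 | 001011000000110000011111 | 0 | 1
   9 | 010110000001100000111111 | 0 | 1
  10 | 101100000011000001111111 | 1 | 0
  11 | 011000000110000011111110 | 0 | 0
  12 | 110000001100000111111100 | 1 | 1
  13 | 100000011000001111111001 | 1 | 1
  14 | 000000110000011111110011 | 0 | 1
  15 | 000001100000111111100111 | 0 | 0
  16 | 000011000001111111001110 | 0 | 0
  17 | 000110000011111110011100 | 0 | 0
  18 | 001100000111111100111000 | 0 | 1
  19 | 011000001111111001110001 | 0 | 1
  20 | 110000011111110011100011 | 1 | 0
  21 | 100000111111100111000110 | 1 | 0
  22 | 000001111111001110001100 | 0 | 0
  23 | 000011111110011100011000 | 0 | 1
  24 | 000111111100111000110001 | 0 | 1
  25 | 001111111001110001100011 | 0 | 1
  26 | 011111110011100011000111 | 0 | 0
  27 | 111111100111000110001110 | 1 | 1
  28 | 111111001110001100011101 | 1 | 0
  29 | 111110011100011000111010 | 1 | 0
  30 | 111100111000110001110100 | 1 | 0
  31 | 111001110001100011101000 | 1 | 0
  32 | 110011100011000111010000 | 1 | 1
  33 | 100111000110001110100001 | 1 | 0
  34 | 001110001100011101000010 | 0 | 0
  35 | 011100011000111010000100 | 0 | 1
  36 | 111000110001110100001001 | 1 | 1
  37 | 110001100011101000010011 | 1 | 0
  38 | 100011000111010000100110 | 1 | 0
  39 | 000110001110100001001100 | 0 | 0
  40 | 001100011101000010011000 | 0 | 1
  41 | 011000111010000100110001 | 0 | 1
  42 | 110001110100001001100011 | 1 | 0
  43 | 100011101000010011000110 | 1 | 0
  44 | 000111010000100110001100 | 0 | 0
  45 | 001110100001001100011000 | 0 | 1
  46 | 011101000010011000110001 | 0 | 1
  47 | 111010000100110001100011 | 1 | 0
  48 | 110100001001100011000110 | 1 | 0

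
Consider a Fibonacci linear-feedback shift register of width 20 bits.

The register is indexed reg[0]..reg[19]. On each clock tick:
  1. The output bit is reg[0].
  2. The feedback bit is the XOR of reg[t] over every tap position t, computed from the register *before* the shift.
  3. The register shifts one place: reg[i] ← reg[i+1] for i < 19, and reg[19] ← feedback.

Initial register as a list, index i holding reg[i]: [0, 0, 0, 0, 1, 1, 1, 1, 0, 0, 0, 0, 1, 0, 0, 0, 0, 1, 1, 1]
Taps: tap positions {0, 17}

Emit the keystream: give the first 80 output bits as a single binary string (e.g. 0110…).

k : reg_k → out_k, fb_k
0: 00001111000010000111 → 0, fb=1
1: 00011110000100001111 → 0, fb=1
2: 00111100001000011111 → 0, fb=1
3: 01111000010000111111 → 0, fb=1
4: 11110000100001111111 → 1, fb=0
5: 11100001000011111110 → 1, fb=0
6: 11000010000111111100 → 1, fb=0
7: 10000100001111111000 → 1, fb=1
8: 00001000011111110001 → 0, fb=0
9: 00010000111111100010 → 0, fb=0
10: 00100001111111000100 → 0, fb=1
11: 01000011111110001001 → 0, fb=0
12: 10000111111100010010 → 1, fb=1
13: 00001111111000100101 → 0, fb=1
14: 00011111110001001011 → 0, fb=0
15: 00111111100010010110 → 0, fb=1
16: 01111111000100101101 → 0, fb=1
17: 11111110001001011011 → 1, fb=1
18: 11111100010010110111 → 1, fb=0
19: 11111000100101101110 → 1, fb=0
20: 11110001001011011100 → 1, fb=0
21: 11100010010110111000 → 1, fb=1
22: 11000100101101110001 → 1, fb=1
23: 10001001011011100011 → 1, fb=1
24: 00010010110111000111 → 0, fb=1
25: 00100101101110001111 → 0, fb=1
26: 01001011011100011111 → 0, fb=1
27: 10010110111000111111 → 1, fb=0
28: 00101101110001111110 → 0, fb=1
29: 01011011100011111101 → 0, fb=1
30: 10110111000111111011 → 1, fb=1
31: 01101110001111110111 → 0, fb=1
32: 11011100011111101111 → 1, fb=0
33: 10111000111111011110 → 1, fb=0
34: 01110001111110111100 → 0, fb=1
35: 11100011111101111001 → 1, fb=1
36: 11000111111011110011 → 1, fb=1
37: 10001111110111100111 → 1, fb=0
38: 00011111101111001110 → 0, fb=1
39: 00111111011110011101 → 0, fb=1
40: 01111110111100111011 → 0, fb=0
41: 11111101111001110110 → 1, fb=0
42: 11111011110011101100 → 1, fb=0
43: 11110111100111011000 → 1, fb=1
44: 11101111001110110001 → 1, fb=1
45: 11011110011101100011 → 1, fb=1
46: 10111100111011000111 → 1, fb=0
47: 01111001110110001110 → 0, fb=1
48: 11110011101100011101 → 1, fb=0
49: 11100111011000111010 → 1, fb=1
50: 11001110110001110101 → 1, fb=0
51: 10011101100011101010 → 1, fb=1
52: 00111011000111010101 → 0, fb=1
53: 01110110001110101011 → 0, fb=0
54: 11101100011101010110 → 1, fb=0
55: 11011000111010101100 → 1, fb=0
56: 10110001110101011000 → 1, fb=1
57: 01100011101010110001 → 0, fb=0
58: 11000111010101100010 → 1, fb=1
59: 10001110101011000101 → 1, fb=0
60: 00011101010110001010 → 0, fb=0
61: 00111010101100010100 → 0, fb=1
62: 01110101011000101001 → 0, fb=0
63: 11101010110001010010 → 1, fb=1
64: 11010101100010100101 → 1, fb=0
65: 10101011000101001010 → 1, fb=1
66: 01010110001010010101 → 0, fb=1
67: 10101100010100101011 → 1, fb=1
68: 01011000101001010111 → 0, fb=1
69: 10110001010010101111 → 1, fb=0
70: 01100010100101011110 → 0, fb=1
71: 11000101001010111101 → 1, fb=0
72: 10001010010101111010 → 1, fb=1
73: 00010100101011110101 → 0, fb=1
74: 00101001010111101011 → 0, fb=0
75: 01010010101111010110 → 0, fb=1
76: 10100101011110101101 → 1, fb=0
77: 01001010111101011010 → 0, fb=0
78: 10010101111010110100 → 1, fb=0
79: 00101011110101101000 → 0, fb=0

00001111000010000111111100010010110111000111111011110011101100011101010110001010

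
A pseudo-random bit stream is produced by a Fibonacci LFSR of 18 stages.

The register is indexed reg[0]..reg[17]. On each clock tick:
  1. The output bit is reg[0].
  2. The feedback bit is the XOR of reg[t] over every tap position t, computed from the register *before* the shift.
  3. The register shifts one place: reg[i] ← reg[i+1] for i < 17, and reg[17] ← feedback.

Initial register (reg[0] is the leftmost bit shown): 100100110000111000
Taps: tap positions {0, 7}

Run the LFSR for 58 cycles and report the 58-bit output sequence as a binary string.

k : reg_k → out_k, fb_k
0: 100100110000111000 → 1, fb=0
1: 001001100001110000 → 0, fb=0
2: 010011000011100000 → 0, fb=0
3: 100110000111000000 → 1, fb=1
4: 001100001110000001 → 0, fb=0
5: 011000011100000010 → 0, fb=1
6: 110000111000000101 → 1, fb=0
7: 100001110000001010 → 1, fb=0
8: 000011100000010100 → 0, fb=0
9: 000111000000101000 → 0, fb=0
10: 001110000001010000 → 0, fb=0
11: 011100000010100000 → 0, fb=0
12: 111000000101000000 → 1, fb=1
13: 110000001010000001 → 1, fb=1
14: 100000010100000011 → 1, fb=0
15: 000000101000000110 → 0, fb=0
16: 000001010000001100 → 0, fb=1
17: 000010100000011001 → 0, fb=0
18: 000101000000110010 → 0, fb=0
19: 001010000001100100 → 0, fb=0
20: 010100000011001000 → 0, fb=0
21: 101000000110010000 → 1, fb=1
22: 010000001100100001 → 0, fb=0
23: 100000011001000010 → 1, fb=0
24: 000000110010000100 → 0, fb=1
25: 000001100100001001 → 0, fb=0
26: 000011001000010010 → 0, fb=0
27: 000110010000100100 → 0, fb=1
28: 001100100001001001 → 0, fb=0
29: 011001000010010010 → 0, fb=0
30: 110010000100100100 → 1, fb=1
31: 100100001001001001 → 1, fb=1
32: 001000010010010011 → 0, fb=1
33: 010000100100100111 → 0, fb=0
34: 100001001001001110 → 1, fb=1
35: 000010010010011101 → 0, fb=1
36: 000100100100111011 → 0, fb=0
37: 001001001001110110 → 0, fb=0
38: 010010010011101100 → 0, fb=1
39: 100100100111011001 → 1, fb=1
40: 001001001110110011 → 0, fb=0
41: 010010011101100110 → 0, fb=1
42: 100100111011001101 → 1, fb=0
43: 001001110110011010 → 0, fb=1
44: 010011101100110101 → 0, fb=0
45: 100111011001101010 → 1, fb=0
46: 001110110011010100 → 0, fb=1
47: 011101100110101001 → 0, fb=0
48: 111011001101010010 → 1, fb=1
49: 110110011010100101 → 1, fb=0
50: 101100110101001010 → 1, fb=0
51: 011001101010010100 → 0, fb=0
52: 110011010100101000 → 1, fb=0
53: 100110101001010000 → 1, fb=1
54: 001101010010100001 → 0, fb=1
55: 011010100101000011 → 0, fb=0
56: 110101001010000110 → 1, fb=1
57: 101010010100001101 → 1, fb=0

1001001100001110000001010000001100100001001001001110110011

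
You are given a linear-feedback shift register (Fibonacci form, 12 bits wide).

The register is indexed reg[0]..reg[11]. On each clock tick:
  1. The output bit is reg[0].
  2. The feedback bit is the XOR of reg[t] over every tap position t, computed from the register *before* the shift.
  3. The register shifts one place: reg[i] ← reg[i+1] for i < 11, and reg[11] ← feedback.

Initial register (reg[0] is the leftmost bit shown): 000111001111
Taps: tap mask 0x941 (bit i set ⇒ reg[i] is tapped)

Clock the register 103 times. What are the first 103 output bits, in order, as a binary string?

0001110011110110010111010111101011100011111010100010011110000111111011100011100100011011100001010101000

tick  register→output (feedback)
  0  000111001111→0 (0)
  1  001110011110→0 (1)
  2  011100111101→0 (1)
  3  111001111011→1 (0)
  4  110011110110→1 (0)
  5  100111101100→1 (1)
  6  001111011001→0 (0)
  7  011110110010→0 (1)
  8  111101100101→1 (1)
  9  111011001011→1 (1)
 10  110110010111→1 (0)
 11  101100101110→1 (1)
 12  011001011101→0 (0)
 13  110010111010→1 (1)
 14  100101110101→1 (1)
 15  001011101011→0 (1)
 16  010111010111→0 (1)
 17  101110101111→1 (0)
 18  011101011110→0 (1)
 19  111010111101→1 (0)
 20  110101111010→1 (1)
 21  101011110101→1 (1)
 22  010111101011→0 (1)
 23  101111010111→1 (0)
 24  011110101110→0 (0)
 25  111101011100→1 (0)
 26  111010111000→1 (1)
 27  110101110001→1 (1)
 28  101011100011→1 (1)
 29  010111000111→0 (1)
 30  101110001111→1 (1)
 31  011100011111→0 (0)
 32  111000111110→1 (1)
 33  110001111101→1 (0)
 34  100011111010→1 (1)
 35  000111110101→0 (0)
 36  001111101010→0 (0)
 37  011111010100→0 (0)
 38  111110101000→1 (1)
 39  111101010001→1 (0)
 40  111010100010→1 (0)
 41  110101000100→1 (1)
 42  101010001001→1 (1)
 43  010100010011→0 (1)
 44  101000100111→1 (1)
 45  010001001111→0 (0)
 46  100010011110→1 (0)
 47  000100111100→0 (0)
 48  001001111000→0 (0)
 49  010011110000→0 (1)
 50  100111100001→1 (1)
 51  001111000011→0 (1)
 52  011110000111→0 (1)
 53  111100001111→1 (1)
 54  111000011111→1 (1)
 55  110000111111→1 (0)
 56  100001111110→1 (1)
 57  000011111101→0 (1)
 58  000111111011→0 (1)
 59  001111110111→0 (0)
 60  011111101110→0 (0)
 61  111111011100→1 (0)
 62  111110111000→1 (1)
 63  111101110001→1 (1)
 64  111011100011→1 (1)
 65  110111000111→1 (0)
 66  101110001110→1 (0)
 67  011100011100→0 (1)
 68  111000111001→1 (0)
 69  110001110010→1 (0)
 70  100011100100→1 (0)
 71  000111001000→0 (1)
 72  001110010001→0 (1)
 73  011100100011→0 (0)
 74  111001000110→1 (1)
 75  110010001101→1 (1)
 76  100100011011→1 (1)
 77  001000110111→0 (0)
 78  010001101110→0 (0)
 79  100011011100→1 (0)
 80  000110111000→0 (0)
 81  001101110000→0 (1)
 82  011011100001→0 (0)
 83  110111000010→1 (1)
 84  101110000101→1 (0)
 85  011100001010→0 (1)
 86  111000010101→1 (0)
 87  110000101010→1 (1)
 88  100001010101→1 (0)
 89  000010101010→0 (0)
 90  000101010100→0 (0)
 91  001010101000→0 (0)
 92  010101010000→0 (0)
 93  101010100000→1 (0)
 94  010101000000→0 (0)
 95  101010000000→1 (1)
 96  010100000001→0 (1)
 97  101000000011→1 (0)
 98  010000000110→0 (0)
 99  100000001100→1 (0)
100  000000011000→0 (1)
101  000000110001→0 (0)
102  000001100010→0 (1)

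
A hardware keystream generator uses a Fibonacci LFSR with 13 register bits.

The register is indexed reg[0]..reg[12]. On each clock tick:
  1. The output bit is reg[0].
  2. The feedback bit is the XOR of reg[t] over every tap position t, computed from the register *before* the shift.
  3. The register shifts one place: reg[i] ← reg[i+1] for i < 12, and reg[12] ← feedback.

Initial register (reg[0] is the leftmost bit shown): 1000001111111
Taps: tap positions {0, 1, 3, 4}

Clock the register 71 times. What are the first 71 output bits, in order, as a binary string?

10000011111111010010000111100011100110000000111101000100111111010010100

k : reg_k → out_k, fb_k
0: 1000001111111 → 1, fb=1
1: 0000011111111 → 0, fb=0
2: 0000111111110 → 0, fb=1
3: 0001111111101 → 0, fb=0
4: 0011111111010 → 0, fb=0
5: 0111111110100 → 0, fb=1
6: 1111111101001 → 1, fb=0
7: 1111111010010 → 1, fb=0
8: 1111110100100 → 1, fb=0
9: 1111101001000 → 1, fb=0
10: 1111010010000 → 1, fb=1
11: 1110100100001 → 1, fb=1
12: 1101001000011 → 1, fb=1
13: 1010010000111 → 1, fb=1
14: 0100100001111 → 0, fb=0
15: 1001000011110 → 1, fb=0
16: 0010000111100 → 0, fb=0
17: 0100001111000 → 0, fb=1
18: 1000011110001 → 1, fb=1
19: 0000111100011 → 0, fb=1
20: 0001111000111 → 0, fb=0
21: 0011110001110 → 0, fb=0
22: 0111100011100 → 0, fb=1
23: 1111000111001 → 1, fb=1
24: 1110001110011 → 1, fb=0
25: 1100011100110 → 1, fb=0
26: 1000111001100 → 1, fb=0
27: 0001110011000 → 0, fb=0
28: 0011100110000 → 0, fb=0
29: 0111001100000 → 0, fb=0
30: 1110011000000 → 1, fb=0
31: 1100110000000 → 1, fb=1
32: 1001100000001 → 1, fb=1
33: 0011000000011 → 0, fb=1
34: 0110000000111 → 0, fb=1
35: 1100000001111 → 1, fb=0
36: 1000000011110 → 1, fb=1
37: 0000000111101 → 0, fb=0
38: 0000001111010 → 0, fb=0
39: 0000011110100 → 0, fb=0
40: 0000111101000 → 0, fb=1
41: 0001111010001 → 0, fb=0
42: 0011110100010 → 0, fb=0
43: 0111101000100 → 0, fb=1
44: 1111010001001 → 1, fb=1
45: 1110100010011 → 1, fb=1
46: 1101000100111 → 1, fb=1
47: 1010001001111 → 1, fb=1
48: 0100010011111 → 0, fb=1
49: 1000100111111 → 1, fb=0
50: 0001001111110 → 0, fb=1
51: 0010011111101 → 0, fb=0
52: 0100111111010 → 0, fb=0
53: 1001111110100 → 1, fb=1
54: 0011111101001 → 0, fb=0
55: 0111111010010 → 0, fb=1
56: 1111110100101 → 1, fb=0
57: 1111101001010 → 1, fb=0
58: 1111010010100 → 1, fb=1
59: 1110100101001 → 1, fb=1
60: 1101001010011 → 1, fb=1
61: 1010010100111 → 1, fb=1
62: 0100101001111 → 0, fb=0
63: 1001010011110 → 1, fb=0
64: 0010100111100 → 0, fb=1
65: 0101001111001 → 0, fb=0
66: 1010011110010 → 1, fb=1
67: 0100111100101 → 0, fb=0
68: 1001111001010 → 1, fb=1
69: 0011110010101 → 0, fb=0
70: 0111100101010 → 0, fb=1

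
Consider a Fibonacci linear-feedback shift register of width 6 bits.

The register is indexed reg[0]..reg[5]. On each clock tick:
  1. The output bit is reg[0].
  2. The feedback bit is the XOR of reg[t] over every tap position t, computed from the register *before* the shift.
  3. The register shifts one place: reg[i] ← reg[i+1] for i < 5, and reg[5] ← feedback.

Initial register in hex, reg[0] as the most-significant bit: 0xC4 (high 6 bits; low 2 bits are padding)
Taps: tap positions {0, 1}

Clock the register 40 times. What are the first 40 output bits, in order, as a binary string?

k : reg_k → out_k, fb_k
0: 110001 → 1, fb=0
1: 100010 → 1, fb=1
2: 000101 → 0, fb=0
3: 001010 → 0, fb=0
4: 010100 → 0, fb=1
5: 101001 → 1, fb=1
6: 010011 → 0, fb=1
7: 100111 → 1, fb=1
8: 001111 → 0, fb=0
9: 011110 → 0, fb=1
10: 111101 → 1, fb=0
11: 111010 → 1, fb=0
12: 110100 → 1, fb=0
13: 101000 → 1, fb=1
14: 010001 → 0, fb=1
15: 100011 → 1, fb=1
16: 000111 → 0, fb=0
17: 001110 → 0, fb=0
18: 011100 → 0, fb=1
19: 111001 → 1, fb=0
20: 110010 → 1, fb=0
21: 100100 → 1, fb=1
22: 001001 → 0, fb=0
23: 010010 → 0, fb=1
24: 100101 → 1, fb=1
25: 001011 → 0, fb=0
26: 010110 → 0, fb=1
27: 101101 → 1, fb=1
28: 011011 → 0, fb=1
29: 110111 → 1, fb=0
30: 101110 → 1, fb=1
31: 011101 → 0, fb=1
32: 111011 → 1, fb=0
33: 110110 → 1, fb=0
34: 101100 → 1, fb=1
35: 011001 → 0, fb=1
36: 110011 → 1, fb=0
37: 100110 → 1, fb=1
38: 001101 → 0, fb=0
39: 011010 → 0, fb=1

1100010100111101000111001001011011101100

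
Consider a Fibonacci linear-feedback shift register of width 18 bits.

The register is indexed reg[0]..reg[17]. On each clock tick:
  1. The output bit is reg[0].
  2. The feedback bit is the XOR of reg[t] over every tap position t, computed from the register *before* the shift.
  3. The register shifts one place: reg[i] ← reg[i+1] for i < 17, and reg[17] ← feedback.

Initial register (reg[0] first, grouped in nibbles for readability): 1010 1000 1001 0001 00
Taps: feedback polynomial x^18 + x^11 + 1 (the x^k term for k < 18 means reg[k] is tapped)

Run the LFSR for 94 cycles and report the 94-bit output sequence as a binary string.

1010100010010001000010000011010000101010010110011011100111100101101001010011001100001111010100

tick  register→output (feedback)
  0  101010001001000100→1 (0)
  1  010100010010001000→0 (0)
  2  101000100100010000→1 (1)
  3  010001001000100001→0 (0)
  4  100010010001000010→1 (0)
  5  000100100010000100→0 (0)
  6  001001000100001000→0 (0)
  7  010010001000010000→0 (0)
  8  100100010000100000→1 (1)
  9  001000100001000001→0 (1)
 10  010001000010000011→0 (0)
 11  100010000100000110→1 (1)
 12  000100001000001101→0 (0)
 13  001000010000011010→0 (0)
 14  010000100000110100→0 (0)
 15  100001000001101000→1 (0)
 16  000010000011010000→0 (1)
 17  000100000110100001→0 (0)
 18  001000001101000010→0 (1)
 19  010000011010000101→0 (0)
 20  100000110100001010→1 (1)
 21  000001101000010101→0 (0)
 22  000011010000101010→0 (0)
 23  000110100001010100→0 (1)
 24  001101000010101001→0 (0)
 25  011010000101010010→0 (1)
 26  110100001010100101→1 (1)
 27  101000010101001011→1 (0)
 28  010000101010010110→0 (0)
 29  100001010100101100→1 (1)
 30  000010101001011001→0 (1)
 31  000101010010110011→0 (0)
 32  001010100101100110→0 (1)
 33  010101001011001101→0 (1)
 34  101010010110011011→1 (1)
 35  010100101100110111→0 (0)
 36  101001011001101110→1 (0)
 37  010010110011011100→0 (1)
 38  100101100110111001→1 (1)
 39  001011001101110011→0 (1)
 40  010110011011100111→0 (1)
 41  101100110111001111→1 (0)
 42  011001101110011110→0 (0)
 43  110011011100111100→1 (1)
 44  100110111001111001→1 (0)
 45  001101110011110010→0 (1)
 46  011011100111100101→0 (1)
 47  110111001111001011→1 (0)
 48  101110011110010110→1 (1)
 49  011100111100101101→0 (0)
 50  111001111001011010→1 (0)
 51  110011110010110100→1 (1)
 52  100111100101101001→1 (0)
 53  001111001011010010→0 (1)
 54  011110010110100101→0 (0)
 55  111100101101001010→1 (0)
 56  111001011010010100→1 (1)
 57  110010110100101001→1 (1)
 58  100101101001010011→1 (0)
 59  001011010010100110→0 (0)
 60  010110100101001100→0 (1)
 61  101101001010011001→1 (1)
 62  011010010100110011→0 (0)
 63  110100101001100110→1 (0)
 64  101001010011001100→1 (0)
 65  010010100110011000→0 (0)
 66  100101001100110000→1 (1)
 67  001010011001100001→0 (1)
 68  010100110011000011→0 (1)
 69  101001100110000111→1 (1)
 70  010011001100001111→0 (0)
 71  100110011000011110→1 (1)
 72  001100110000111101→0 (0)
 73  011001100001111010→0 (1)
 74  110011000011110101→1 (0)
 75  100110000111101010→1 (0)
 76  001100001111010100→0 (1)
 77  011000011110101001→0 (0)
 78  110000111101010010→1 (0)
 79  100001111010100100→1 (1)
 80  000011110101001001→0 (1)
 81  000111101010010011→0 (0)
 82  001111010100100110→0 (0)
 83  011110101001001100→0 (1)
 84  111101010010011001→1 (1)
 85  111010100100110011→1 (1)
 86  110101001001100111→1 (0)
 87  101010010011001110→1 (0)
 88  010100100110011100→0 (0)
 89  101001001100111000→1 (1)
 90  010010011001110001→0 (1)
 91  100100110011100011→1 (0)
 92  001001100111000110→0 (1)
 93  010011001110001101→0 (0)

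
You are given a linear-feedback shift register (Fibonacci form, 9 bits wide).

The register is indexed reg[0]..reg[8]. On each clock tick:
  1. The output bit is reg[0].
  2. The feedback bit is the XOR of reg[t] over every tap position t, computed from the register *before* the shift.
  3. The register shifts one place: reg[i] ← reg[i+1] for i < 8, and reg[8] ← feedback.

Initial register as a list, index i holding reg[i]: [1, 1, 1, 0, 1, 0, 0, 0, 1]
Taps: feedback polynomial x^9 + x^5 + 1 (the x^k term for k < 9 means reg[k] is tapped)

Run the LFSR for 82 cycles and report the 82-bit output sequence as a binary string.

1110100011111011110000011111111100001111011100001011001101101111010000111001100001

tick  register→output (feedback)
  0  111010001→1 (1)
  1  110100011→1 (1)
  2  101000111→1 (1)
  3  010001111→0 (1)
  4  100011111→1 (0)
  5  000111110→0 (1)
  6  001111101→0 (1)
  7  011111011→0 (1)
  8  111110111→1 (1)
  9  111101111→1 (0)
 10  111011110→1 (0)
 11  110111100→1 (0)
 12  101111000→1 (0)
 13  011110000→0 (0)
 14  111100000→1 (1)
 15  111000001→1 (1)
 16  110000011→1 (1)
 17  100000111→1 (1)
 18  000001111→0 (1)
 19  000011111→0 (1)
 20  000111111→0 (1)
 21  001111111→0 (1)
 22  011111111→0 (1)
 23  111111111→1 (0)
 24  111111110→1 (0)
 25  111111100→1 (0)
 26  111111000→1 (0)
 27  111110000→1 (1)
 28  111100001→1 (1)
 29  111000011→1 (1)
 30  110000111→1 (1)
 31  100001111→1 (0)
 32  000011110→0 (1)
 33  000111101→0 (1)
 34  001111011→0 (1)
 35  011110111→0 (0)
 36  111101110→1 (0)
 37  111011100→1 (0)
 38  110111000→1 (0)
 39  101110000→1 (1)
 40  011100001→0 (0)
 41  111000010→1 (1)
 42  110000101→1 (1)
 43  100001011→1 (0)
 44  000010110→0 (0)
 45  000101100→0 (1)
 46  001011001→0 (1)
 47  010110011→0 (0)
 48  101100110→1 (1)
 49  011001101→0 (1)
 50  110011011→1 (0)
 51  100110110→1 (1)
 52  001101101→0 (1)
 53  011011011→0 (1)
 54  110110111→1 (1)
 55  101101111→1 (0)
 56  011011110→0 (1)
 57  110111101→1 (0)
 58  101111010→1 (0)
 59  011110100→0 (0)
 60  111101000→1 (0)
 61  111010000→1 (1)
 62  110100001→1 (1)
 63  101000011→1 (1)
 64  010000111→0 (0)
 65  100001110→1 (0)
 66  000011100→0 (1)
 67  000111001→0 (1)
 68  001110011→0 (0)
 69  011100110→0 (0)
 70  111001100→1 (0)
 71  110011000→1 (0)
 72  100110000→1 (1)
 73  001100001→0 (0)
 74  011000010→0 (0)
 75  110000100→1 (1)
 76  100001001→1 (0)
 77  000010010→0 (0)
 78  000100100→0 (0)
 79  001001000→0 (1)
 80  010010001→0 (0)
 81  100100010→1 (1)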